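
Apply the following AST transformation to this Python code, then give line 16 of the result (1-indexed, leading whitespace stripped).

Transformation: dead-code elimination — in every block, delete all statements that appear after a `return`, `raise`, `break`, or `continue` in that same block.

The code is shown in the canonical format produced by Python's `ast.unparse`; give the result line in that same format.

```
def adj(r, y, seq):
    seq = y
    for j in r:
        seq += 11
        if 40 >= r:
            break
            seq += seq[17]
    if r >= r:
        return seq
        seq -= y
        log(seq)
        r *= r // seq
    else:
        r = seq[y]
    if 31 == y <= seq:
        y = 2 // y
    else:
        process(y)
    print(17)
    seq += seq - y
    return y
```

seq += seq - y

Transformed code:
def adj(r, y, seq):
    seq = y
    for j in r:
        seq += 11
        if 40 >= r:
            break
    if r >= r:
        return seq
    else:
        r = seq[y]
    if 31 == y <= seq:
        y = 2 // y
    else:
        process(y)
    print(17)
    seq += seq - y
    return y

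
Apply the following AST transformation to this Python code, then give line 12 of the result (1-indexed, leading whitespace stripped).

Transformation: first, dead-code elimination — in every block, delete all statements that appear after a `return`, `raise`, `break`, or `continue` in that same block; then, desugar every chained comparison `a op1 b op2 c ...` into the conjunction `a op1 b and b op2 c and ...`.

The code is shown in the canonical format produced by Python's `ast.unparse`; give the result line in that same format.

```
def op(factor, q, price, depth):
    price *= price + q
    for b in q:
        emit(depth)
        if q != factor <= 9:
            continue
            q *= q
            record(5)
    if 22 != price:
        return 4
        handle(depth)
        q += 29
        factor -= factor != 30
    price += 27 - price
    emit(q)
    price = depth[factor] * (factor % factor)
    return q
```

return q

Transformed code:
def op(factor, q, price, depth):
    price *= price + q
    for b in q:
        emit(depth)
        if q != factor and factor <= 9:
            continue
    if 22 != price:
        return 4
    price += 27 - price
    emit(q)
    price = depth[factor] * (factor % factor)
    return q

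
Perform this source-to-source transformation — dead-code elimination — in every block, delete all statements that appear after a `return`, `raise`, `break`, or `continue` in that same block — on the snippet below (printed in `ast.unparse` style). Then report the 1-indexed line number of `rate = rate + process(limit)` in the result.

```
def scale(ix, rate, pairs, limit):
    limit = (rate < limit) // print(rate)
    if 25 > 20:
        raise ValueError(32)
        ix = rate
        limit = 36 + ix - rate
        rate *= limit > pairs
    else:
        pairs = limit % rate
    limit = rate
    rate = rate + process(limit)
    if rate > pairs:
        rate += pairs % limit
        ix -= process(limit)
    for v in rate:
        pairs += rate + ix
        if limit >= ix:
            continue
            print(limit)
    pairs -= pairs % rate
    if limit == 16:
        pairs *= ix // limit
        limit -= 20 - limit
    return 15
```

8

Transformed code:
def scale(ix, rate, pairs, limit):
    limit = (rate < limit) // print(rate)
    if 25 > 20:
        raise ValueError(32)
    else:
        pairs = limit % rate
    limit = rate
    rate = rate + process(limit)
    if rate > pairs:
        rate += pairs % limit
        ix -= process(limit)
    for v in rate:
        pairs += rate + ix
        if limit >= ix:
            continue
    pairs -= pairs % rate
    if limit == 16:
        pairs *= ix // limit
        limit -= 20 - limit
    return 15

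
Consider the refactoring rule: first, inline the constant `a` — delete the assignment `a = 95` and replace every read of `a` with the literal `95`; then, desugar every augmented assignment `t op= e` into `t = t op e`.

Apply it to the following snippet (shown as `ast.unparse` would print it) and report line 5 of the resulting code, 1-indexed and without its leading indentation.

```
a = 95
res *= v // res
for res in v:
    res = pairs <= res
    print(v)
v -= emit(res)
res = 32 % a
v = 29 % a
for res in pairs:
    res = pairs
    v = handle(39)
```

Transformed code:
res = res * (v // res)
for res in v:
    res = pairs <= res
    print(v)
v = v - emit(res)
res = 32 % 95
v = 29 % 95
for res in pairs:
    res = pairs
    v = handle(39)

v = v - emit(res)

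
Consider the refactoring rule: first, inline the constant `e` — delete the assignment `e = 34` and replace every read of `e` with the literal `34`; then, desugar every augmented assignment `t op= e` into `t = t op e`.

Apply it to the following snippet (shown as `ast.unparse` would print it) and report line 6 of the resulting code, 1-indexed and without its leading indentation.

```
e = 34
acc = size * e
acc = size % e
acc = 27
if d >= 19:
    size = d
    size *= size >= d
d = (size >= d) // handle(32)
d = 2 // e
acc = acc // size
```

size = size * (size >= d)

Transformed code:
acc = size * 34
acc = size % 34
acc = 27
if d >= 19:
    size = d
    size = size * (size >= d)
d = (size >= d) // handle(32)
d = 2 // 34
acc = acc // size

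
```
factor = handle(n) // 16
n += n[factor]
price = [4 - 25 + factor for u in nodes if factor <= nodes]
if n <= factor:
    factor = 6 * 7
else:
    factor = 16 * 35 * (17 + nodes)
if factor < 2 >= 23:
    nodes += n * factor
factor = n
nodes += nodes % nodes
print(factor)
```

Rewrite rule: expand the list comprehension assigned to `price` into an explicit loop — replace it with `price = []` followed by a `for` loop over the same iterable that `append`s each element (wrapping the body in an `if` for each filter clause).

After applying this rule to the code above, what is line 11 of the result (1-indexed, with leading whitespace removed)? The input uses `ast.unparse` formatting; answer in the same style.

if factor < 2 >= 23:

Transformed code:
factor = handle(n) // 16
n += n[factor]
price = []
for u in nodes:
    if factor <= nodes:
        price.append(4 - 25 + factor)
if n <= factor:
    factor = 6 * 7
else:
    factor = 16 * 35 * (17 + nodes)
if factor < 2 >= 23:
    nodes += n * factor
factor = n
nodes += nodes % nodes
print(factor)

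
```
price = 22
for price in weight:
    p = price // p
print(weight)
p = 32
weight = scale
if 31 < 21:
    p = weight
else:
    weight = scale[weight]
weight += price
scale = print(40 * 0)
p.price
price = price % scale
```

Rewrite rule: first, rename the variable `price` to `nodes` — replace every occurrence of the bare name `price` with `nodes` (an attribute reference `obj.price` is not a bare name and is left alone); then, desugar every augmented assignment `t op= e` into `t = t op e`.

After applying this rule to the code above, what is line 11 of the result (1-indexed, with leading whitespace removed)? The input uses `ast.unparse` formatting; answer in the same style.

Transformed code:
nodes = 22
for nodes in weight:
    p = nodes // p
print(weight)
p = 32
weight = scale
if 31 < 21:
    p = weight
else:
    weight = scale[weight]
weight = weight + nodes
scale = print(40 * 0)
p.price
nodes = nodes % scale

weight = weight + nodes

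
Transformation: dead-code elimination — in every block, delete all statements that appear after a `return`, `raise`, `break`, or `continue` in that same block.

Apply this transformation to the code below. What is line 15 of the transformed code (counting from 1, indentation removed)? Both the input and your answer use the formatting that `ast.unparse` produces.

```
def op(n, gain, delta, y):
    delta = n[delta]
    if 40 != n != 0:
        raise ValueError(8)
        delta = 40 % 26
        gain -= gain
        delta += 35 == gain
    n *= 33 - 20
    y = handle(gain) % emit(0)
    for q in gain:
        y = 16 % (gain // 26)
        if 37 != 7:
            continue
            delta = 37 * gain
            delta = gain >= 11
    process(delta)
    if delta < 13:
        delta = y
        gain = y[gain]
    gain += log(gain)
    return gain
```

Transformed code:
def op(n, gain, delta, y):
    delta = n[delta]
    if 40 != n != 0:
        raise ValueError(8)
    n *= 33 - 20
    y = handle(gain) % emit(0)
    for q in gain:
        y = 16 % (gain // 26)
        if 37 != 7:
            continue
    process(delta)
    if delta < 13:
        delta = y
        gain = y[gain]
    gain += log(gain)
    return gain

gain += log(gain)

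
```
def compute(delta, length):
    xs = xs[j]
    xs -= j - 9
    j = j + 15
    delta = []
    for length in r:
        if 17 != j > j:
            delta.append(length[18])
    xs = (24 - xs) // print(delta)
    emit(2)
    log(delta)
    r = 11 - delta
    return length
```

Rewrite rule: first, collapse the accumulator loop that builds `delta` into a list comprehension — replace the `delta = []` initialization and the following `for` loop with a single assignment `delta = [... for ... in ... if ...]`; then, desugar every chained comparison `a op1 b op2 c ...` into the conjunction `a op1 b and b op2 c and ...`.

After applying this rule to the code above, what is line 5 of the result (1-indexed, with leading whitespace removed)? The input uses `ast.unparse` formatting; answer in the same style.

Transformed code:
def compute(delta, length):
    xs = xs[j]
    xs -= j - 9
    j = j + 15
    delta = [length[18] for length in r if 17 != j and j > j]
    xs = (24 - xs) // print(delta)
    emit(2)
    log(delta)
    r = 11 - delta
    return length

delta = [length[18] for length in r if 17 != j and j > j]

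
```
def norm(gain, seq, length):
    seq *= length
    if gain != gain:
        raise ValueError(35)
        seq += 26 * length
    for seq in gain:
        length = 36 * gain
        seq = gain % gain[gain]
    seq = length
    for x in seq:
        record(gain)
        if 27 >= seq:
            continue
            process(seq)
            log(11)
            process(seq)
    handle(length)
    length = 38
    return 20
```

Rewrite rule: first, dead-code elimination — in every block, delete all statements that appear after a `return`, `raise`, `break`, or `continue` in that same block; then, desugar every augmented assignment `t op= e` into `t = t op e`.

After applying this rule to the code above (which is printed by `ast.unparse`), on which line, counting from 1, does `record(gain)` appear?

Transformed code:
def norm(gain, seq, length):
    seq = seq * length
    if gain != gain:
        raise ValueError(35)
    for seq in gain:
        length = 36 * gain
        seq = gain % gain[gain]
    seq = length
    for x in seq:
        record(gain)
        if 27 >= seq:
            continue
    handle(length)
    length = 38
    return 20

10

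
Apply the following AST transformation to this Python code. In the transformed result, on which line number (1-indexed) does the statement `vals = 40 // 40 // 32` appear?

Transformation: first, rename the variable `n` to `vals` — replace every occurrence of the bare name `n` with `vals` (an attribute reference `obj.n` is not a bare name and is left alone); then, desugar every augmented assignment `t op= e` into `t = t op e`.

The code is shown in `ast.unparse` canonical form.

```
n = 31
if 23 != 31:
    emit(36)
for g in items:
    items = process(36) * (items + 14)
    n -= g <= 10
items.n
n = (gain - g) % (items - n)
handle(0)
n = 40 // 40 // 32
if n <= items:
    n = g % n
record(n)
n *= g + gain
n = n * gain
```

Transformed code:
vals = 31
if 23 != 31:
    emit(36)
for g in items:
    items = process(36) * (items + 14)
    vals = vals - (g <= 10)
items.n
vals = (gain - g) % (items - vals)
handle(0)
vals = 40 // 40 // 32
if vals <= items:
    vals = g % vals
record(vals)
vals = vals * (g + gain)
vals = vals * gain

10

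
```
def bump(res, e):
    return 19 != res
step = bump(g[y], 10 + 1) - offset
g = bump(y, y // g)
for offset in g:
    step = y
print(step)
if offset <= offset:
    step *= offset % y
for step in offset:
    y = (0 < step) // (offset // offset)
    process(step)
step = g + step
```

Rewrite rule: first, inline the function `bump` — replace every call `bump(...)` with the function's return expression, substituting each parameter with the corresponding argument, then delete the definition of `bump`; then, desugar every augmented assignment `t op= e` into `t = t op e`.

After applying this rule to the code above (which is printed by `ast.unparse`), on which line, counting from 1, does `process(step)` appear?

10

Transformed code:
step = (19 != g[y]) - offset
g = 19 != y
for offset in g:
    step = y
print(step)
if offset <= offset:
    step = step * (offset % y)
for step in offset:
    y = (0 < step) // (offset // offset)
    process(step)
step = g + step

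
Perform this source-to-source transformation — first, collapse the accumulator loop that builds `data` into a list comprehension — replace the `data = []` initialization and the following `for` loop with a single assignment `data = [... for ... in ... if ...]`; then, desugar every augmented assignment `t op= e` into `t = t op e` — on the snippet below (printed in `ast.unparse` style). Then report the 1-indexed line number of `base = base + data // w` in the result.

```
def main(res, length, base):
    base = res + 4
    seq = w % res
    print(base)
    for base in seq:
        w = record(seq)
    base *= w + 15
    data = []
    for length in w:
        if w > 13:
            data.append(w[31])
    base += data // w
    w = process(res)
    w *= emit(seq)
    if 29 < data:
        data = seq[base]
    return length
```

Transformed code:
def main(res, length, base):
    base = res + 4
    seq = w % res
    print(base)
    for base in seq:
        w = record(seq)
    base = base * (w + 15)
    data = [w[31] for length in w if w > 13]
    base = base + data // w
    w = process(res)
    w = w * emit(seq)
    if 29 < data:
        data = seq[base]
    return length

9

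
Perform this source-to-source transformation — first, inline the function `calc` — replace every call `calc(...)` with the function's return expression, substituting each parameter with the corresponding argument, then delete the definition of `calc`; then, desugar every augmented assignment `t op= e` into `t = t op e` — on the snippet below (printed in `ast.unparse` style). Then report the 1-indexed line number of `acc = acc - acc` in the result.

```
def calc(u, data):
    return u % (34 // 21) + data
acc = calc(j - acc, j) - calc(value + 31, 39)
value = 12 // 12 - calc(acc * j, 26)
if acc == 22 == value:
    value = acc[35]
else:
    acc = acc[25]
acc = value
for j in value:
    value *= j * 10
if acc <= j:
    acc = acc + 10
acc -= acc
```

Transformed code:
acc = (j - acc) % (34 // 21) + j - ((value + 31) % (34 // 21) + 39)
value = 12 // 12 - (acc * j % (34 // 21) + 26)
if acc == 22 == value:
    value = acc[35]
else:
    acc = acc[25]
acc = value
for j in value:
    value = value * (j * 10)
if acc <= j:
    acc = acc + 10
acc = acc - acc

12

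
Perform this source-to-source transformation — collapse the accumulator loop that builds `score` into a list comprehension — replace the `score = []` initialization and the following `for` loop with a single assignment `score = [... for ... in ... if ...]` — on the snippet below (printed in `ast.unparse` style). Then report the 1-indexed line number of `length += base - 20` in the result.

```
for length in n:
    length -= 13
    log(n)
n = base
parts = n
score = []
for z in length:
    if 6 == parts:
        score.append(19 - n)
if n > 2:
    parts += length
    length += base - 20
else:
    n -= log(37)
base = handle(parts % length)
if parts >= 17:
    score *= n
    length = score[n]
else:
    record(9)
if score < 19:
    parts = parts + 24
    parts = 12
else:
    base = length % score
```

Transformed code:
for length in n:
    length -= 13
    log(n)
n = base
parts = n
score = [19 - n for z in length if 6 == parts]
if n > 2:
    parts += length
    length += base - 20
else:
    n -= log(37)
base = handle(parts % length)
if parts >= 17:
    score *= n
    length = score[n]
else:
    record(9)
if score < 19:
    parts = parts + 24
    parts = 12
else:
    base = length % score

9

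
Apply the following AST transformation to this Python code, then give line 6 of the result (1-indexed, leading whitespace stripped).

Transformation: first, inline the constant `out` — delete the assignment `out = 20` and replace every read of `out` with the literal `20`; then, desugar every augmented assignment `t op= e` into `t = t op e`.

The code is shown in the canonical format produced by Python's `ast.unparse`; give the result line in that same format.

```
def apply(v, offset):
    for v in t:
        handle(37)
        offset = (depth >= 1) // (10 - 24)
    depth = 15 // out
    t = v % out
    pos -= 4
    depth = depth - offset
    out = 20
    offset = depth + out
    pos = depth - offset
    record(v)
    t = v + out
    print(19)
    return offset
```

t = v % 20

Transformed code:
def apply(v, offset):
    for v in t:
        handle(37)
        offset = (depth >= 1) // (10 - 24)
    depth = 15 // 20
    t = v % 20
    pos = pos - 4
    depth = depth - offset
    offset = depth + 20
    pos = depth - offset
    record(v)
    t = v + 20
    print(19)
    return offset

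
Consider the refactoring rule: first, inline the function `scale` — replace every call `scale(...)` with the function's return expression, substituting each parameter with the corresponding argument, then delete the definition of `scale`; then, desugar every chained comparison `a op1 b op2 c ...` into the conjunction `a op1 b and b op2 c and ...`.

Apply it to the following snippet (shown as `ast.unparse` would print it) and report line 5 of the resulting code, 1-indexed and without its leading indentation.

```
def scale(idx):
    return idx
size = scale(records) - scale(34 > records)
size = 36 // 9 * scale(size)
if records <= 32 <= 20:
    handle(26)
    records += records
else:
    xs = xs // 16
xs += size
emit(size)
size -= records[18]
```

records += records

Transformed code:
size = records - (34 > records)
size = 36 // 9 * size
if records <= 32 and 32 <= 20:
    handle(26)
    records += records
else:
    xs = xs // 16
xs += size
emit(size)
size -= records[18]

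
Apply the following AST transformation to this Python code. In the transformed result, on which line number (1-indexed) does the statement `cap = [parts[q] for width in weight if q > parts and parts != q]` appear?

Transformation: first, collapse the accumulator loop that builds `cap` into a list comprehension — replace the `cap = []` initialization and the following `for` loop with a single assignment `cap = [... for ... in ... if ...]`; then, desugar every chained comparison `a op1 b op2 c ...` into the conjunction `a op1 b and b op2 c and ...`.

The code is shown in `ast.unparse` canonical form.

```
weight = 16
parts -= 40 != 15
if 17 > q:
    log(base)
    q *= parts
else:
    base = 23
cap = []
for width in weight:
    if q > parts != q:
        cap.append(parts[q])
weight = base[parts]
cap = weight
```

8

Transformed code:
weight = 16
parts -= 40 != 15
if 17 > q:
    log(base)
    q *= parts
else:
    base = 23
cap = [parts[q] for width in weight if q > parts and parts != q]
weight = base[parts]
cap = weight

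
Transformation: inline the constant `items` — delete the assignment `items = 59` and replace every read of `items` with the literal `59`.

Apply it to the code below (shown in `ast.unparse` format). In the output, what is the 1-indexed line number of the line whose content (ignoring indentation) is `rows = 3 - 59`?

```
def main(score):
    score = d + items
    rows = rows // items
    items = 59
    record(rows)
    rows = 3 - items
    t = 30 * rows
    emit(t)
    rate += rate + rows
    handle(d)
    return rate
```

5

Transformed code:
def main(score):
    score = d + 59
    rows = rows // 59
    record(rows)
    rows = 3 - 59
    t = 30 * rows
    emit(t)
    rate += rate + rows
    handle(d)
    return rate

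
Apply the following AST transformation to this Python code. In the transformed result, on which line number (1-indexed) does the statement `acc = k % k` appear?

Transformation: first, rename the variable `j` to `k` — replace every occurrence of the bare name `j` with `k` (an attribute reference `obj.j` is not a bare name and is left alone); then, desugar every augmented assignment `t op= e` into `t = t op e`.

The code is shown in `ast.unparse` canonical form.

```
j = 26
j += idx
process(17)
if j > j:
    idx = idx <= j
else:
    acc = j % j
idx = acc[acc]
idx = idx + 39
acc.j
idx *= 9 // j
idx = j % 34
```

7

Transformed code:
k = 26
k = k + idx
process(17)
if k > k:
    idx = idx <= k
else:
    acc = k % k
idx = acc[acc]
idx = idx + 39
acc.j
idx = idx * (9 // k)
idx = k % 34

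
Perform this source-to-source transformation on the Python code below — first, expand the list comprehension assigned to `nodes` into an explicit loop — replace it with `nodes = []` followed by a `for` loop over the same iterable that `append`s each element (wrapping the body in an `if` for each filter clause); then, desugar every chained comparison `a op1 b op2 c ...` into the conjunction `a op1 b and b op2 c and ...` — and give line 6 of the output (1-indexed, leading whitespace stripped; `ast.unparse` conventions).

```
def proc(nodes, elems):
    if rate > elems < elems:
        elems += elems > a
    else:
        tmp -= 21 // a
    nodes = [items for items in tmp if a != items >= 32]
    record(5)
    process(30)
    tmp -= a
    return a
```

nodes = []

Transformed code:
def proc(nodes, elems):
    if rate > elems and elems < elems:
        elems += elems > a
    else:
        tmp -= 21 // a
    nodes = []
    for items in tmp:
        if a != items and items >= 32:
            nodes.append(items)
    record(5)
    process(30)
    tmp -= a
    return a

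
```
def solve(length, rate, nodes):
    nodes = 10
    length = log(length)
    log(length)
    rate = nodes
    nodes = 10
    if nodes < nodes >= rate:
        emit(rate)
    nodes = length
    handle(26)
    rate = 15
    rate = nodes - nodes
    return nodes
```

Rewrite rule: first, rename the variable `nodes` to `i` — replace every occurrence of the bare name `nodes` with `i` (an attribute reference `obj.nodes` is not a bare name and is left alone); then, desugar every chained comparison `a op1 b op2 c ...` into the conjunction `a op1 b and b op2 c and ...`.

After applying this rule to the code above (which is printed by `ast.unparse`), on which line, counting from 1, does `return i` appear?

13

Transformed code:
def solve(length, rate, i):
    i = 10
    length = log(length)
    log(length)
    rate = i
    i = 10
    if i < i and i >= rate:
        emit(rate)
    i = length
    handle(26)
    rate = 15
    rate = i - i
    return i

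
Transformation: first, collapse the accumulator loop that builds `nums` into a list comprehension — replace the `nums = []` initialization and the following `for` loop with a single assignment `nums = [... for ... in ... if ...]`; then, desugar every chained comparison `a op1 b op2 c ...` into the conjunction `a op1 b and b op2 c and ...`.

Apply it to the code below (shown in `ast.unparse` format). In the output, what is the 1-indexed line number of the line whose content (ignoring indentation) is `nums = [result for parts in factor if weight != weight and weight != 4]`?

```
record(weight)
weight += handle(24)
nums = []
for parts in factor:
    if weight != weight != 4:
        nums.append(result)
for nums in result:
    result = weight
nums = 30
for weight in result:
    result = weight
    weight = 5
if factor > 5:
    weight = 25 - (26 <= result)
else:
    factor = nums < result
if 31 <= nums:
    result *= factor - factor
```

3

Transformed code:
record(weight)
weight += handle(24)
nums = [result for parts in factor if weight != weight and weight != 4]
for nums in result:
    result = weight
nums = 30
for weight in result:
    result = weight
    weight = 5
if factor > 5:
    weight = 25 - (26 <= result)
else:
    factor = nums < result
if 31 <= nums:
    result *= factor - factor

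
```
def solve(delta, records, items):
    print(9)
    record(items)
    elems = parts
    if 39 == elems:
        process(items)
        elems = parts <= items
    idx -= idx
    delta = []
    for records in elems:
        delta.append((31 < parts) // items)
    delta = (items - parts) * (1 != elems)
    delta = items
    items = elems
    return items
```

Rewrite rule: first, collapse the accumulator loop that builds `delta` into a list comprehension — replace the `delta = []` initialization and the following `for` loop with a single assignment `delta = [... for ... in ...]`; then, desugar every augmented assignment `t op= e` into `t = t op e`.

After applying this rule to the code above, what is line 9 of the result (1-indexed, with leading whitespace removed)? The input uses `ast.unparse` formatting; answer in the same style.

delta = [(31 < parts) // items for records in elems]

Transformed code:
def solve(delta, records, items):
    print(9)
    record(items)
    elems = parts
    if 39 == elems:
        process(items)
        elems = parts <= items
    idx = idx - idx
    delta = [(31 < parts) // items for records in elems]
    delta = (items - parts) * (1 != elems)
    delta = items
    items = elems
    return items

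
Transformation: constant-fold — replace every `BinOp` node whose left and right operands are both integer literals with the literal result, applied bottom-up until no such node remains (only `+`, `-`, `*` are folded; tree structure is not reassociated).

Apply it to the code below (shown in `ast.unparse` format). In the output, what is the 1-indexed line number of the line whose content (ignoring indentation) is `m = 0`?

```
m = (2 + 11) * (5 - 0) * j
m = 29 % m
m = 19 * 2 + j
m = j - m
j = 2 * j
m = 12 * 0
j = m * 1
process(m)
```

6

Transformed code:
m = 65 * j
m = 29 % m
m = 38 + j
m = j - m
j = 2 * j
m = 0
j = m * 1
process(m)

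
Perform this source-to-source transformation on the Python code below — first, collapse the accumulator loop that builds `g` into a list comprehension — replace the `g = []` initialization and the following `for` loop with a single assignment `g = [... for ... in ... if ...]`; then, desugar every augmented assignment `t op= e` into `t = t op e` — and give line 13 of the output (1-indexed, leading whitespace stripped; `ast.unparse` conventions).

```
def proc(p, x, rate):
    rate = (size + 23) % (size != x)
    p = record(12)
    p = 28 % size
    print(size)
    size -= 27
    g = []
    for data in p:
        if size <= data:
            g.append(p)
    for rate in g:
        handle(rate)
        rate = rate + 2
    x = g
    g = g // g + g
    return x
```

Transformed code:
def proc(p, x, rate):
    rate = (size + 23) % (size != x)
    p = record(12)
    p = 28 % size
    print(size)
    size = size - 27
    g = [p for data in p if size <= data]
    for rate in g:
        handle(rate)
        rate = rate + 2
    x = g
    g = g // g + g
    return x

return x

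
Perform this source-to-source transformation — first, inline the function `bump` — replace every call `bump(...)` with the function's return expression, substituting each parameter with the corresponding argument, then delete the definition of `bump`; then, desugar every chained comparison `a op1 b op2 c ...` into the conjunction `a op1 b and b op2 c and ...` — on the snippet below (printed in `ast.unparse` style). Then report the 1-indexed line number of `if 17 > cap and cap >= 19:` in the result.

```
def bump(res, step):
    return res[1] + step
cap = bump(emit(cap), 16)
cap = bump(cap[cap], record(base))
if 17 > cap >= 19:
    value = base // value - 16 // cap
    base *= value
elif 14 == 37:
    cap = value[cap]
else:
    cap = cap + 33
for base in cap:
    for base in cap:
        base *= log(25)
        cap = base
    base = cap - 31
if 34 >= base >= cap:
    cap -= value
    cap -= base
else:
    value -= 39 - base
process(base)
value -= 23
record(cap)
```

Transformed code:
cap = emit(cap)[1] + 16
cap = cap[cap][1] + record(base)
if 17 > cap and cap >= 19:
    value = base // value - 16 // cap
    base *= value
elif 14 == 37:
    cap = value[cap]
else:
    cap = cap + 33
for base in cap:
    for base in cap:
        base *= log(25)
        cap = base
    base = cap - 31
if 34 >= base and base >= cap:
    cap -= value
    cap -= base
else:
    value -= 39 - base
process(base)
value -= 23
record(cap)

3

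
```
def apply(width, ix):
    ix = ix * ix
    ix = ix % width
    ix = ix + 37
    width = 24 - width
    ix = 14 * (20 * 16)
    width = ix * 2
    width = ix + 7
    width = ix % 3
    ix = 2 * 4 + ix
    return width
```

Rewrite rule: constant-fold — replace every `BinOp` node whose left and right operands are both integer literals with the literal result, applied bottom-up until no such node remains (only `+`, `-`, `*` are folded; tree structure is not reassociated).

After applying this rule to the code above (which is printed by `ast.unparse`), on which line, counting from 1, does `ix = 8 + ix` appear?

10

Transformed code:
def apply(width, ix):
    ix = ix * ix
    ix = ix % width
    ix = ix + 37
    width = 24 - width
    ix = 4480
    width = ix * 2
    width = ix + 7
    width = ix % 3
    ix = 8 + ix
    return width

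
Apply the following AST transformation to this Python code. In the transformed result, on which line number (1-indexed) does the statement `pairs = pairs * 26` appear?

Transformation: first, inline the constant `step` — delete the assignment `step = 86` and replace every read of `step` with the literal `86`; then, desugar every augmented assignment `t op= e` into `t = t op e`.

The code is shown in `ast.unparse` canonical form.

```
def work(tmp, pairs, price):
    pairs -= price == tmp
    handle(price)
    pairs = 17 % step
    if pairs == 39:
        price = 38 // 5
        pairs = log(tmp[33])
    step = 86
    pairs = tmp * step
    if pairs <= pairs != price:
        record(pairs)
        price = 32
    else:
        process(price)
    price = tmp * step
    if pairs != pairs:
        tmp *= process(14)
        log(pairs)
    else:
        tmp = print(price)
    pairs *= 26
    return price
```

Transformed code:
def work(tmp, pairs, price):
    pairs = pairs - (price == tmp)
    handle(price)
    pairs = 17 % 86
    if pairs == 39:
        price = 38 // 5
        pairs = log(tmp[33])
    pairs = tmp * 86
    if pairs <= pairs != price:
        record(pairs)
        price = 32
    else:
        process(price)
    price = tmp * 86
    if pairs != pairs:
        tmp = tmp * process(14)
        log(pairs)
    else:
        tmp = print(price)
    pairs = pairs * 26
    return price

20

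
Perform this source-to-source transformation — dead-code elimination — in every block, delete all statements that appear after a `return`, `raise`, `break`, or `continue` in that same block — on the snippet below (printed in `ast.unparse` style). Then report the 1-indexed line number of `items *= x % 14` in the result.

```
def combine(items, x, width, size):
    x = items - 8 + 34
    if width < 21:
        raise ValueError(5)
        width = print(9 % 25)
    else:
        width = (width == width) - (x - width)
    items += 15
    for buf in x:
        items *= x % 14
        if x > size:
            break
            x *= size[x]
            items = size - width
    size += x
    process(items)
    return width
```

9

Transformed code:
def combine(items, x, width, size):
    x = items - 8 + 34
    if width < 21:
        raise ValueError(5)
    else:
        width = (width == width) - (x - width)
    items += 15
    for buf in x:
        items *= x % 14
        if x > size:
            break
    size += x
    process(items)
    return width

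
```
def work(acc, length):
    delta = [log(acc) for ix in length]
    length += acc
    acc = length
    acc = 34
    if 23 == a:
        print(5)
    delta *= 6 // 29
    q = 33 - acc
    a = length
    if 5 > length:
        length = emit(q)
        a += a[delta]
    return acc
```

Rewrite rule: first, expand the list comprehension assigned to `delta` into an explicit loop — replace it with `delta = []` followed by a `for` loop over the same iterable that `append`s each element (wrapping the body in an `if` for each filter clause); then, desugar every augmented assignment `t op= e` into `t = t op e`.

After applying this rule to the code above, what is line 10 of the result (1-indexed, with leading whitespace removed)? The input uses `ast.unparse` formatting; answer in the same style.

delta = delta * (6 // 29)

Transformed code:
def work(acc, length):
    delta = []
    for ix in length:
        delta.append(log(acc))
    length = length + acc
    acc = length
    acc = 34
    if 23 == a:
        print(5)
    delta = delta * (6 // 29)
    q = 33 - acc
    a = length
    if 5 > length:
        length = emit(q)
        a = a + a[delta]
    return acc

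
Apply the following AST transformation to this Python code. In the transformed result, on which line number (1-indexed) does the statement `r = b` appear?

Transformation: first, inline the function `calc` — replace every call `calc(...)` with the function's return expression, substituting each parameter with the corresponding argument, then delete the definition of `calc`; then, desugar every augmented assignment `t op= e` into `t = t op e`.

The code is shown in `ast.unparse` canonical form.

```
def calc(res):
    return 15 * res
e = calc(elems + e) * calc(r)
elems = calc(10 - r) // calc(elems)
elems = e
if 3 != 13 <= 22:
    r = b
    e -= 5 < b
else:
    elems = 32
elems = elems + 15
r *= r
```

Transformed code:
e = 15 * (elems + e) * (15 * r)
elems = 15 * (10 - r) // (15 * elems)
elems = e
if 3 != 13 <= 22:
    r = b
    e = e - (5 < b)
else:
    elems = 32
elems = elems + 15
r = r * r

5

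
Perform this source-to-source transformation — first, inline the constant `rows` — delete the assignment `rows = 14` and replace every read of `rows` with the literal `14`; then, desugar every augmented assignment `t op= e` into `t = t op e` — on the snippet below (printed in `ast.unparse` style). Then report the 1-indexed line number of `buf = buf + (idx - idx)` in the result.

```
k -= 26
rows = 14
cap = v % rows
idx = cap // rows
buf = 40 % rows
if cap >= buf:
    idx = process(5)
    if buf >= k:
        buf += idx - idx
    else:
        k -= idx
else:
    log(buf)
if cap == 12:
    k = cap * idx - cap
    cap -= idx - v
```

8

Transformed code:
k = k - 26
cap = v % 14
idx = cap // 14
buf = 40 % 14
if cap >= buf:
    idx = process(5)
    if buf >= k:
        buf = buf + (idx - idx)
    else:
        k = k - idx
else:
    log(buf)
if cap == 12:
    k = cap * idx - cap
    cap = cap - (idx - v)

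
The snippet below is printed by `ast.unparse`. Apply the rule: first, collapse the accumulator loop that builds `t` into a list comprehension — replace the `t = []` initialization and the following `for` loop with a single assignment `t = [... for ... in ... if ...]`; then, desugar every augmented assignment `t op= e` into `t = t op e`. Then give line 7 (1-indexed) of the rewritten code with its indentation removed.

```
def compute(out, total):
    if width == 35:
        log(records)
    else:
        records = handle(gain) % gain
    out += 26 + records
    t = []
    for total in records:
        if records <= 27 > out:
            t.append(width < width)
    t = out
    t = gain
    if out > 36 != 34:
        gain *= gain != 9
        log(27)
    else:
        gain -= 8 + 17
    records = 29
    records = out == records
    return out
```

Transformed code:
def compute(out, total):
    if width == 35:
        log(records)
    else:
        records = handle(gain) % gain
    out = out + (26 + records)
    t = [width < width for total in records if records <= 27 > out]
    t = out
    t = gain
    if out > 36 != 34:
        gain = gain * (gain != 9)
        log(27)
    else:
        gain = gain - (8 + 17)
    records = 29
    records = out == records
    return out

t = [width < width for total in records if records <= 27 > out]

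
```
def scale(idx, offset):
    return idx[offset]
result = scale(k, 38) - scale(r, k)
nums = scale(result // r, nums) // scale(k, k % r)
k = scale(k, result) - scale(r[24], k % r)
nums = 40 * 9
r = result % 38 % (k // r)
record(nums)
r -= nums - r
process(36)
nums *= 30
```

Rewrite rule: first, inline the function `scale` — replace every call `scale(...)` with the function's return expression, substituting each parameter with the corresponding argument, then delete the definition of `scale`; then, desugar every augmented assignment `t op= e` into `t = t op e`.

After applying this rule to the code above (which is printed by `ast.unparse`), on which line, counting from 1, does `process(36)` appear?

Transformed code:
result = k[38] - r[k]
nums = (result // r)[nums] // k[k % r]
k = k[result] - r[24][k % r]
nums = 40 * 9
r = result % 38 % (k // r)
record(nums)
r = r - (nums - r)
process(36)
nums = nums * 30

8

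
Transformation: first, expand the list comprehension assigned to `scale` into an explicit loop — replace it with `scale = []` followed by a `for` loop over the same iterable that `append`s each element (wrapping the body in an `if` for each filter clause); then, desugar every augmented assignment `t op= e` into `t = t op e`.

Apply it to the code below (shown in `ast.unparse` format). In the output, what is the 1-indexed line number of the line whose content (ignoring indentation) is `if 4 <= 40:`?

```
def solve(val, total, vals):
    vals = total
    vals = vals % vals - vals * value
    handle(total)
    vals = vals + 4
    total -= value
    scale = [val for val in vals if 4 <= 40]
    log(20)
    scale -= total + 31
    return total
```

Transformed code:
def solve(val, total, vals):
    vals = total
    vals = vals % vals - vals * value
    handle(total)
    vals = vals + 4
    total = total - value
    scale = []
    for val in vals:
        if 4 <= 40:
            scale.append(val)
    log(20)
    scale = scale - (total + 31)
    return total

9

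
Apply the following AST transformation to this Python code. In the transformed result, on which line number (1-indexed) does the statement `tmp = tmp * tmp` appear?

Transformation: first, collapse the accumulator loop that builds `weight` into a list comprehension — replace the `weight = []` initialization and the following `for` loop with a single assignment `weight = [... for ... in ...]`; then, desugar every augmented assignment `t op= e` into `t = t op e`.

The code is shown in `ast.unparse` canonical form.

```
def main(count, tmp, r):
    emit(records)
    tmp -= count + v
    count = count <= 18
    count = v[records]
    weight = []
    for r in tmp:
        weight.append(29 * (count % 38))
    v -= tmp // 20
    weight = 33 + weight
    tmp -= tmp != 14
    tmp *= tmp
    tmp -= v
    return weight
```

Transformed code:
def main(count, tmp, r):
    emit(records)
    tmp = tmp - (count + v)
    count = count <= 18
    count = v[records]
    weight = [29 * (count % 38) for r in tmp]
    v = v - tmp // 20
    weight = 33 + weight
    tmp = tmp - (tmp != 14)
    tmp = tmp * tmp
    tmp = tmp - v
    return weight

10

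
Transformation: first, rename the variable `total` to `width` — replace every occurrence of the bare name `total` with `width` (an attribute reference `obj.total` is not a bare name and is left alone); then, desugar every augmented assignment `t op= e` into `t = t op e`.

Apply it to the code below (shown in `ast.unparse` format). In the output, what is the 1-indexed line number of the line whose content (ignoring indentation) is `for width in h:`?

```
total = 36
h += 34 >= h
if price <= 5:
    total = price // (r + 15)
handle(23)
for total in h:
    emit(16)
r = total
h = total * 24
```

6

Transformed code:
width = 36
h = h + (34 >= h)
if price <= 5:
    width = price // (r + 15)
handle(23)
for width in h:
    emit(16)
r = width
h = width * 24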